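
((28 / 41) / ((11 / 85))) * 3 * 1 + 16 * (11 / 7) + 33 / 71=9288457 / 224147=41.44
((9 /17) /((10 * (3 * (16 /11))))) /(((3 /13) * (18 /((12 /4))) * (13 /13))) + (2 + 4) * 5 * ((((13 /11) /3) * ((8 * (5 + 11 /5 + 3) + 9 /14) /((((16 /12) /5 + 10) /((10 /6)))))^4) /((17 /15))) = 10040626714820652624011 /30303856165376640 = 331331.65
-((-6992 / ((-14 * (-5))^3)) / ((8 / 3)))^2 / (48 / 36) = -5156163 / 117649000000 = -0.00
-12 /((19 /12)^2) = -1728 /361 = -4.79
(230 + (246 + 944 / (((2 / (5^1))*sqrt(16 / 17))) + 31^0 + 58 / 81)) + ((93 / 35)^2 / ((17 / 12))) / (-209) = 168408678547 / 352546425 + 590*sqrt(17) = 2910.32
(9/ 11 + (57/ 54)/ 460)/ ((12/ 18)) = 74729/ 60720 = 1.23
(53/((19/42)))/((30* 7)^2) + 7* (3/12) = 69931/39900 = 1.75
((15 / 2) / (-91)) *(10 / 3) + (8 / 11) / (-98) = -1977 / 7007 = -0.28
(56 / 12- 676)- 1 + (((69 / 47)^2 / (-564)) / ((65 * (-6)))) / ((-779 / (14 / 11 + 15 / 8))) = -7464881973056239 / 11102947901760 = -672.33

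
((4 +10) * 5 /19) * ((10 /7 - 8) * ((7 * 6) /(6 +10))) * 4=-4830 /19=-254.21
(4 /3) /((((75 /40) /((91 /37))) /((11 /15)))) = 32032 /24975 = 1.28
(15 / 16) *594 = 4455 / 8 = 556.88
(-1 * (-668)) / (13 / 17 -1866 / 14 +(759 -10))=79492 / 73361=1.08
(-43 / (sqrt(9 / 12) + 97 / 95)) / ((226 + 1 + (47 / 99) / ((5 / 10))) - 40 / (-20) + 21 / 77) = -3566205 / 5470598 + 3492675 * sqrt(3) / 10941196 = -0.10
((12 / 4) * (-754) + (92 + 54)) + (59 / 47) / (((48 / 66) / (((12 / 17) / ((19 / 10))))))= -32113261 / 15181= -2115.36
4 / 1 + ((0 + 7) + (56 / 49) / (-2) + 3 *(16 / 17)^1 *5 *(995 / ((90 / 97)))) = 5408563 / 357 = 15150.04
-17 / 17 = -1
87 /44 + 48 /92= 2.50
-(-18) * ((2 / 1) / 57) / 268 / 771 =1 / 327161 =0.00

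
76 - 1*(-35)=111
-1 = -1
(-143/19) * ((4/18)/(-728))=0.00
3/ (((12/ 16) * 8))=1/ 2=0.50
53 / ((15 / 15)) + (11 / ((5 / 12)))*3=661 / 5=132.20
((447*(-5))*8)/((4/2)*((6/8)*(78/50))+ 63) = -298000/1089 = -273.65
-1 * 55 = -55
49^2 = 2401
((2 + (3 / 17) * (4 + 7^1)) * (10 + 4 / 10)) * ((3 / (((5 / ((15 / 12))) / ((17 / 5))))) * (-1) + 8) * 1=94939 / 425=223.39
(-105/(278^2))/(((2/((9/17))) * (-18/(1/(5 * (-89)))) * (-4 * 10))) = 0.00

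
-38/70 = -19/35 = -0.54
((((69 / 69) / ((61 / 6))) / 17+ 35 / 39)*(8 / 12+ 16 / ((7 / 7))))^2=3335919602500 / 14720726241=226.61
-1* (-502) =502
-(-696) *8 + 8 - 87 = 5489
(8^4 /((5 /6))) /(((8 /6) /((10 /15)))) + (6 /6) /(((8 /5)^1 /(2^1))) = 49177 /20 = 2458.85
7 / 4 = 1.75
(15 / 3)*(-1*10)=-50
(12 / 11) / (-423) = -4 / 1551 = -0.00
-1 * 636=-636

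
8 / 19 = 0.42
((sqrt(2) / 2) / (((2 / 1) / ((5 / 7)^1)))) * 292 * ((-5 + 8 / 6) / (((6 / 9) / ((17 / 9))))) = -68255 * sqrt(2) / 126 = -766.09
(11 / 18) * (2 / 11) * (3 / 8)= 1 / 24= 0.04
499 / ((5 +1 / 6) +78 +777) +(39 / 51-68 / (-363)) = 48796849 / 31848531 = 1.53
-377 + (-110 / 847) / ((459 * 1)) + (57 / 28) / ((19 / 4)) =-13309174 / 35343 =-376.57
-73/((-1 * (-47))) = -73/47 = -1.55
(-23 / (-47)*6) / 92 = 3 / 94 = 0.03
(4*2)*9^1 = 72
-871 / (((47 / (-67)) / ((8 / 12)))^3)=2095716584 / 2803221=747.61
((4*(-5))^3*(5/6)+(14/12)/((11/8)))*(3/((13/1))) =-1538.27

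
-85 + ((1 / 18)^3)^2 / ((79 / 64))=-3568626314 / 41983839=-85.00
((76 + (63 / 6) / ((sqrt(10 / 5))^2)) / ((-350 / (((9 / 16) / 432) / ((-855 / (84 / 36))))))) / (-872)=-13 / 13742161920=-0.00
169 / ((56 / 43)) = 7267 / 56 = 129.77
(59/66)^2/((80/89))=309809/348480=0.89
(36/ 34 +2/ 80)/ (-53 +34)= -737/ 12920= -0.06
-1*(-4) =4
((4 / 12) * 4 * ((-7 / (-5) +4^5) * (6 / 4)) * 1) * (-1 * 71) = -728034 / 5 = -145606.80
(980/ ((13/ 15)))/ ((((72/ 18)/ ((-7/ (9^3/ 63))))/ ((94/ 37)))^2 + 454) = 38982996150/ 15885072593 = 2.45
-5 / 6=-0.83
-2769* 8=-22152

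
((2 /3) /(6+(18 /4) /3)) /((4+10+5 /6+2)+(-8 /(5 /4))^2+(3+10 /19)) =760 /524283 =0.00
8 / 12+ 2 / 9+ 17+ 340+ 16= 3365 / 9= 373.89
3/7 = 0.43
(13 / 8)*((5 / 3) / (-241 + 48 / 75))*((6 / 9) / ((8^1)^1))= -1625 / 1730592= -0.00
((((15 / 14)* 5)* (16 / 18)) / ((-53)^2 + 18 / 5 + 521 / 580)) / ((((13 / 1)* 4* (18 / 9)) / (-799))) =-5792750 / 445489317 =-0.01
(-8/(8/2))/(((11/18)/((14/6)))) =-84/11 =-7.64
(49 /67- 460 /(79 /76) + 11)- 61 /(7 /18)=-21773296 /37051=-587.66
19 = 19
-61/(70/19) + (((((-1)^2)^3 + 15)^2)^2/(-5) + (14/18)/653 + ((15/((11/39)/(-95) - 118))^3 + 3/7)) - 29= -452168026008304415455434811/34379311152931312335390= -13152.33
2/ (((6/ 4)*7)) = 4/ 21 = 0.19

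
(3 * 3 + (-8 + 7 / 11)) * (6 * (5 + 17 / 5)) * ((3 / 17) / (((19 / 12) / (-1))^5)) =-3386105856 / 2315152565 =-1.46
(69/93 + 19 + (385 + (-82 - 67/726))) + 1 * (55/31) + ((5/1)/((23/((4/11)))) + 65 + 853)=643166713/517638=1242.50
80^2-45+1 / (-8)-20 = 50679 / 8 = 6334.88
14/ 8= 7/ 4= 1.75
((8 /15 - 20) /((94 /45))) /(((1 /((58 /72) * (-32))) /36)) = 406464 /47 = 8648.17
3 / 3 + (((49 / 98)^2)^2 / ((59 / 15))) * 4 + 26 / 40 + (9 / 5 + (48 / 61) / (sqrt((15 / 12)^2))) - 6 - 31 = -1182521 / 35990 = -32.86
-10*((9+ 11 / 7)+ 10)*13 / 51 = -6240 / 119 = -52.44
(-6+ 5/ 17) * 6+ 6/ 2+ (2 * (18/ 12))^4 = 846/ 17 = 49.76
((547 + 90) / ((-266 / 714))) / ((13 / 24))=-59976 / 19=-3156.63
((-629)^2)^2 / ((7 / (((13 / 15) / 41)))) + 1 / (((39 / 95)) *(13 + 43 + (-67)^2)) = 24046571783167366 / 50872185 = 472686042.15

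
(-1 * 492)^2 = 242064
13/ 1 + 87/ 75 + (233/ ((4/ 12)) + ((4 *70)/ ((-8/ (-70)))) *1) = 79079/ 25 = 3163.16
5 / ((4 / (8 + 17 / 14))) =645 / 56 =11.52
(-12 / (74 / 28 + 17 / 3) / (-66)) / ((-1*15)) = -28 / 19195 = -0.00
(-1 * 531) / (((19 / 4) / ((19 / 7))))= -2124 / 7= -303.43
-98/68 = -49/34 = -1.44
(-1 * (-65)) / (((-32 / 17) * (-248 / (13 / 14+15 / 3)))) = 91715 / 111104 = 0.83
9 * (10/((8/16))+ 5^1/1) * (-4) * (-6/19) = 5400/19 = 284.21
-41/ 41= -1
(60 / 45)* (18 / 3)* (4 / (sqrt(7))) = 32* sqrt(7) / 7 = 12.09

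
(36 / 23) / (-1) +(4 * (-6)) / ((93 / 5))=-2036 / 713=-2.86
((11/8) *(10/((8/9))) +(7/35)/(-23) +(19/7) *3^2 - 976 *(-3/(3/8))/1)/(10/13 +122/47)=123520744321/52962560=2332.23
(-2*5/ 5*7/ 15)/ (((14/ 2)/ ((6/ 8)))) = -1/ 10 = -0.10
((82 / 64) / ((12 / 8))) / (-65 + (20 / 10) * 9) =-41 / 2256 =-0.02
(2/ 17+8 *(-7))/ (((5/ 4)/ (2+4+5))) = -8360/ 17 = -491.76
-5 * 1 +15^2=220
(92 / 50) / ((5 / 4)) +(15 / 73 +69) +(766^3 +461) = 4101282602557 / 9125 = 449455627.68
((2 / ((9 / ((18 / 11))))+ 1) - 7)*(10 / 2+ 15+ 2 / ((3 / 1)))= -3844 / 33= -116.48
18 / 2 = 9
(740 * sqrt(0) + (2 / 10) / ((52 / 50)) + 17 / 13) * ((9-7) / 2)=3 / 2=1.50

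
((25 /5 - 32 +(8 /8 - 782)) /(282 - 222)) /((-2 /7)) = 707 /15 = 47.13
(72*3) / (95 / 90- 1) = 3888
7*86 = 602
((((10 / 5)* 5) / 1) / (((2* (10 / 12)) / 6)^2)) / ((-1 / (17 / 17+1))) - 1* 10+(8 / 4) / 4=-2687 / 10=-268.70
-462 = -462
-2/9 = -0.22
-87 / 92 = -0.95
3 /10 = 0.30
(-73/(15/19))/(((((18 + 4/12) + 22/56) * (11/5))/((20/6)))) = -388360/51909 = -7.48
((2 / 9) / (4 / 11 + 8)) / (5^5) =11 / 1293750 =0.00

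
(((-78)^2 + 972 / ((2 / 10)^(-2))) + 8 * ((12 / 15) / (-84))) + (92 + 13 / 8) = 26109001 / 4200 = 6216.43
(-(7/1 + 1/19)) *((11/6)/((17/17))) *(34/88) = -1139/228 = -5.00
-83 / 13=-6.38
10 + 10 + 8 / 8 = 21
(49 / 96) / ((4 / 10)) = 245 / 192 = 1.28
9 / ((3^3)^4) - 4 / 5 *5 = -236195 / 59049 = -4.00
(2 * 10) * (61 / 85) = 244 / 17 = 14.35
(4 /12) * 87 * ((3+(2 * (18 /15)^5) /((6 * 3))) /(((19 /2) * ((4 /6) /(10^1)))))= 1781586 /11875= 150.03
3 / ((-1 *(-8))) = 3 / 8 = 0.38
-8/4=-2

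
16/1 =16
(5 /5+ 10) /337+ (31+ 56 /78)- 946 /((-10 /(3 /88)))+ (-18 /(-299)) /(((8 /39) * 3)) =424092311 /12091560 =35.07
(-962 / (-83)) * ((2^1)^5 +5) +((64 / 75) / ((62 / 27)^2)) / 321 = 91500713518 / 213366025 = 428.84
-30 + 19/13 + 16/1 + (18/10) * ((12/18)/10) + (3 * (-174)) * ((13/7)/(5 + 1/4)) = -3138364/15925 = -197.07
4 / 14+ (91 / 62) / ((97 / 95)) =72543 / 42098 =1.72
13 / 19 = 0.68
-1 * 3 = -3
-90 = -90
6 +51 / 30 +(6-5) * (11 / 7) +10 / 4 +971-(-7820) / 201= 7187497 / 7035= 1021.68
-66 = -66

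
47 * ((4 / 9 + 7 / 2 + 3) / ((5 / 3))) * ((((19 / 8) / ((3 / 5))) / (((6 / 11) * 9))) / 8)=19.74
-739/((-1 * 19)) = 739/19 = 38.89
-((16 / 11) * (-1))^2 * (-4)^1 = 1024 / 121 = 8.46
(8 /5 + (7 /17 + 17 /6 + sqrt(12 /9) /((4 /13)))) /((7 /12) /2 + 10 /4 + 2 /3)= 52*sqrt(3) /83 + 9884 /7055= 2.49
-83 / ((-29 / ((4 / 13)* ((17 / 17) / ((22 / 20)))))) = 3320 / 4147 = 0.80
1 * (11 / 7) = 11 / 7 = 1.57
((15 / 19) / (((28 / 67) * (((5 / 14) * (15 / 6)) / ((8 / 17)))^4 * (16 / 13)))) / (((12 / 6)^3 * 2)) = 917769216 / 123976484375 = 0.01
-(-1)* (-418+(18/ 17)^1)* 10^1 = -70880/ 17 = -4169.41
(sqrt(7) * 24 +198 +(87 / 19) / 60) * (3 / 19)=72 * sqrt(7) / 19 +225807 / 7220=41.30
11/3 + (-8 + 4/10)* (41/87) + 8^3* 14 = 3118117/435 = 7168.09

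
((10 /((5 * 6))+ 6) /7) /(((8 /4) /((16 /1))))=152 /21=7.24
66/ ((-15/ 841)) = -18502/ 5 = -3700.40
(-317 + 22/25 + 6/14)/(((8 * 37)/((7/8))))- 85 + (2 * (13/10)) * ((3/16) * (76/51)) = -42876031/503200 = -85.21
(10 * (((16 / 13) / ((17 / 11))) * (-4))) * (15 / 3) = -35200 / 221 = -159.28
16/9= 1.78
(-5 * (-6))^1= 30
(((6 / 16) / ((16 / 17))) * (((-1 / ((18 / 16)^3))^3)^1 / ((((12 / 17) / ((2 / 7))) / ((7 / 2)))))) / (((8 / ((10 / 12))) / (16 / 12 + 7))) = -591872000 / 3486784401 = -0.17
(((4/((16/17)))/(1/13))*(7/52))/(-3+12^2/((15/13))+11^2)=595/19424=0.03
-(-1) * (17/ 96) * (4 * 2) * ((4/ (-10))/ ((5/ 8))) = -68/ 75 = -0.91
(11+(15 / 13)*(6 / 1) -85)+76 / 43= -36508 / 559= -65.31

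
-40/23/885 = -8/4071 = -0.00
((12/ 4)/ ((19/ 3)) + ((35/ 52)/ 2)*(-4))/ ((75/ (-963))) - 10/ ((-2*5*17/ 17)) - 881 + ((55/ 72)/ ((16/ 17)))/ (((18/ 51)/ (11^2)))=-25205320319/ 42681600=-590.54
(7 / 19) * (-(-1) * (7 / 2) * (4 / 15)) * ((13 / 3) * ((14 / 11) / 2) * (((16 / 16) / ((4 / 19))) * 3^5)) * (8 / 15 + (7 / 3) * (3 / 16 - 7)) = -147962997 / 8800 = -16813.98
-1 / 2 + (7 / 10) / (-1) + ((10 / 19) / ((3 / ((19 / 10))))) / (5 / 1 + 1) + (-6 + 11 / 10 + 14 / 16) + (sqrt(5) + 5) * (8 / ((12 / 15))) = 10 * sqrt(5) + 16139 / 360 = 67.19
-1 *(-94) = 94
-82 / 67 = -1.22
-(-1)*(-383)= -383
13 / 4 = 3.25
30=30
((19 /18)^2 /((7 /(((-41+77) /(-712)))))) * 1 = -361 /44856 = -0.01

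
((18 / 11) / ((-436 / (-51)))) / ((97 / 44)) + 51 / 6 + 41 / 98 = 4665383 / 518077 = 9.01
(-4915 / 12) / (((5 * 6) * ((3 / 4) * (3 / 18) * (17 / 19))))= -18677 / 153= -122.07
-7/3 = -2.33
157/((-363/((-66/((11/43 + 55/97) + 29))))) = 1309694/1368301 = 0.96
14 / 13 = 1.08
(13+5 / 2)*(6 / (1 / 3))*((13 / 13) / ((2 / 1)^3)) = 279 / 8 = 34.88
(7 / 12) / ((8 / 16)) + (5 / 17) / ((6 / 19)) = 107 / 51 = 2.10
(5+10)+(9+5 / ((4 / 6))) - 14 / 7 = 59 / 2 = 29.50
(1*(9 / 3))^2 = 9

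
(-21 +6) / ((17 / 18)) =-270 / 17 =-15.88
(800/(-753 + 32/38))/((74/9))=-68400/528767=-0.13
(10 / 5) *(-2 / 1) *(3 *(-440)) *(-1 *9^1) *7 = -332640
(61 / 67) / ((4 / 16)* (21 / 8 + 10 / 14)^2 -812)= -765184 / 680100853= -0.00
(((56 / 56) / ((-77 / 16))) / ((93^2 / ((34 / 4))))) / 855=-136 / 569406915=-0.00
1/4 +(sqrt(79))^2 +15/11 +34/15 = 54701/660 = 82.88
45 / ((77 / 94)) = 4230 / 77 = 54.94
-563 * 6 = -3378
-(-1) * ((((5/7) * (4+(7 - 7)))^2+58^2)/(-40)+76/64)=-325817/3920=-83.12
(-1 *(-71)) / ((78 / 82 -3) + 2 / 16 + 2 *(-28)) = -23288 / 18999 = -1.23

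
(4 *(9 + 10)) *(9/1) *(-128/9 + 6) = -5624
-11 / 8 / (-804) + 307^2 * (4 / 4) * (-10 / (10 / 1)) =-94249.00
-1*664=-664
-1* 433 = -433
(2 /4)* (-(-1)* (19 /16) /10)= 19 /320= 0.06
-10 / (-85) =2 / 17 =0.12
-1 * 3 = -3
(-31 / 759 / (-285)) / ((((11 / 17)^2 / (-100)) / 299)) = -2329340 / 227601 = -10.23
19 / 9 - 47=-404 / 9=-44.89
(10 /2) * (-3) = -15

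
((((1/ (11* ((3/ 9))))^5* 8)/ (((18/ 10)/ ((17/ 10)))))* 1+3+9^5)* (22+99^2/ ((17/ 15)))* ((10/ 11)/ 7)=1274296551537120/ 19165069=66490579.89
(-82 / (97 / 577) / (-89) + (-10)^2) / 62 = 1.70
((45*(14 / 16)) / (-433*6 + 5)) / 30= -0.00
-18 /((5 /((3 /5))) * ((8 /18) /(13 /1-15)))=243 /25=9.72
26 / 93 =0.28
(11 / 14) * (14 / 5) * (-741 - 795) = -3379.20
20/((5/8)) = 32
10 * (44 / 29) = 440 / 29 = 15.17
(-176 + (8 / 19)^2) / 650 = -31736 / 117325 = -0.27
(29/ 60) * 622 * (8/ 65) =36076/ 975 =37.00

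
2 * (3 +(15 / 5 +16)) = 44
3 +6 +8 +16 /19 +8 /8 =358 /19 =18.84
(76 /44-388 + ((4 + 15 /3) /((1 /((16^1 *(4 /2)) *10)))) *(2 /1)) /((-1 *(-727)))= 59111 /7997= 7.39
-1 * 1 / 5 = -1 / 5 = -0.20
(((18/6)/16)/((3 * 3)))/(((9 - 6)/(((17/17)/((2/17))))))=17/288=0.06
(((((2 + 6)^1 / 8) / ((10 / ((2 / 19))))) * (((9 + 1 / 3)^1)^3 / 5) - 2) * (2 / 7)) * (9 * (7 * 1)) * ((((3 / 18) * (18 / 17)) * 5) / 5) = -7396 / 8075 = -0.92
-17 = -17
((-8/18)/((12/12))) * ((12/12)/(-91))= 0.00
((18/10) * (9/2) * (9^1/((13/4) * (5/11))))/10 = 8019/1625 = 4.93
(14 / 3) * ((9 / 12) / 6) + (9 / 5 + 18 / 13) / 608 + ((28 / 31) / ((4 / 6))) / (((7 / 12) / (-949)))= -8098804469 / 3675360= -2203.54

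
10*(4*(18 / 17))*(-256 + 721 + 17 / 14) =2349720 / 119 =19745.55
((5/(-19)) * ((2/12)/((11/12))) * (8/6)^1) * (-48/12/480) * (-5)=-5/1881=-0.00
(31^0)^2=1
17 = 17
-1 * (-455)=455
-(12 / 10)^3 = -216 / 125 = -1.73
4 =4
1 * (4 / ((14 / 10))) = 20 / 7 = 2.86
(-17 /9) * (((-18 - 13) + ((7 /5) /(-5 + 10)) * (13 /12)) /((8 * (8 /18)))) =156553 /9600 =16.31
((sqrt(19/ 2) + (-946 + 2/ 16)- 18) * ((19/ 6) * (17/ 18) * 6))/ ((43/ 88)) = -27397183/ 774 + 7106 * sqrt(38)/ 387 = -35283.69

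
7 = 7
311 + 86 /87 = 27143 /87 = 311.99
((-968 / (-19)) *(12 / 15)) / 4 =968 / 95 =10.19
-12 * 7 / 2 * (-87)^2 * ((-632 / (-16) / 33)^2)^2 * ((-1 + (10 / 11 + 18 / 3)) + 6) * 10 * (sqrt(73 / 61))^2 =-93001949.92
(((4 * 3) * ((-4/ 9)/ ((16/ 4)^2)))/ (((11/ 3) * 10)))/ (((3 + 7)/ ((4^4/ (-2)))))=32/ 275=0.12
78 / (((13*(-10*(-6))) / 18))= 9 / 5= 1.80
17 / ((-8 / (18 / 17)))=-2.25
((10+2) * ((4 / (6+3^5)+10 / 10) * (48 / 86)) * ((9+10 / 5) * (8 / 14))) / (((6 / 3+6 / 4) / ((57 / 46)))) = 2648448 / 174881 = 15.14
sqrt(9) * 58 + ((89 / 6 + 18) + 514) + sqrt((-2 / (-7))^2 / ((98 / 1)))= sqrt(2) / 49 + 4325 / 6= 720.86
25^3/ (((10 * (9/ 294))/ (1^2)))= 153125/ 3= 51041.67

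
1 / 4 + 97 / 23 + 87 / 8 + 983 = 183695 / 184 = 998.34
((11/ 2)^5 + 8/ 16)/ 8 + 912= 394539/ 256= 1541.17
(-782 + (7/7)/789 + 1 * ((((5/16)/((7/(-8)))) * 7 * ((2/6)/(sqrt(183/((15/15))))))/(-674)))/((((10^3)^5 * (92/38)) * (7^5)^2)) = -11722943/10252156687206000000000000000 + 19 * sqrt(183)/1923226631351121600000000000000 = -0.00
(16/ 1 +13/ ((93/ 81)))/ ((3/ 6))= 1694/ 31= 54.65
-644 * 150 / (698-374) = -8050 / 27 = -298.15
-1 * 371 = -371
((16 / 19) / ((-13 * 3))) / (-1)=16 / 741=0.02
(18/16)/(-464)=-9/3712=-0.00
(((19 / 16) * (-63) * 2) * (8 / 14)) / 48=-57 / 32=-1.78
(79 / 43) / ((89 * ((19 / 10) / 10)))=7900 / 72713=0.11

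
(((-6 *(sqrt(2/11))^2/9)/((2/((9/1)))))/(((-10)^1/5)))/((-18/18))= -3/11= -0.27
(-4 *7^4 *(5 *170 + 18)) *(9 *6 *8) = -3601269504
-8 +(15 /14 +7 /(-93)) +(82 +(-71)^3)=-465902477 /1302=-357836.00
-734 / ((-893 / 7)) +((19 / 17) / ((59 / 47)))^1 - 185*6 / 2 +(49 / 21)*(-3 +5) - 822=-3669657854 / 2687037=-1365.69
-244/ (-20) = 61/ 5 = 12.20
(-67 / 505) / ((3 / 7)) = -469 / 1515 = -0.31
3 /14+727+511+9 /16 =138743 /112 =1238.78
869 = 869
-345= -345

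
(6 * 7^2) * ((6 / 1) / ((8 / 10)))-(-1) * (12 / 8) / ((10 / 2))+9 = 22143 / 10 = 2214.30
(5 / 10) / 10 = 1 / 20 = 0.05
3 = 3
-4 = -4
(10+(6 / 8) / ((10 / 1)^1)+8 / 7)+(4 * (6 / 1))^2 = 164421 / 280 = 587.22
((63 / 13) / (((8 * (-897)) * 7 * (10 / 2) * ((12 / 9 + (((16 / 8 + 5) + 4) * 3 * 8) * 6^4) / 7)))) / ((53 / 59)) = -0.00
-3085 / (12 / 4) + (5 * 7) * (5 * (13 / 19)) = -51790 / 57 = -908.60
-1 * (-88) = 88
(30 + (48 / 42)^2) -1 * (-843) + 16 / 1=43625 / 49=890.31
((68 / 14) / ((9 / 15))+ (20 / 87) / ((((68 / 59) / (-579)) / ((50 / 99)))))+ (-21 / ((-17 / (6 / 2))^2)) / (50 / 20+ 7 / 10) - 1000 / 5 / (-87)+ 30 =-1685440465 / 92928528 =-18.14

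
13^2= 169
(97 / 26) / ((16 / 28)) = 679 / 104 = 6.53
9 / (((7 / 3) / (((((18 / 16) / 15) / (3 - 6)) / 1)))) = -27 / 280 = -0.10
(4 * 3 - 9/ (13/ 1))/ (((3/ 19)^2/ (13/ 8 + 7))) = 406847/ 104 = 3911.99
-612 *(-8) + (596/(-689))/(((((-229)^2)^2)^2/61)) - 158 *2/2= 24688695142109748759455646/5210784116105898851729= 4738.00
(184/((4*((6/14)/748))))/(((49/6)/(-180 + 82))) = -963424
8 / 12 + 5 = 17 / 3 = 5.67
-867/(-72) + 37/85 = 25453/2040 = 12.48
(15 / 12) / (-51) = -5 / 204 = -0.02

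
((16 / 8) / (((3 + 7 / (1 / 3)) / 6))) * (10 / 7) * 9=45 / 7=6.43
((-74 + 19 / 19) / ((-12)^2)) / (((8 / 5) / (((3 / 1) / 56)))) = -365 / 21504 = -0.02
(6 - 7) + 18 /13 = 0.38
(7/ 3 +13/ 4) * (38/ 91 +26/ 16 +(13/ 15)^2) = 30659669/ 1965600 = 15.60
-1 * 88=-88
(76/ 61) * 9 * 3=2052/ 61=33.64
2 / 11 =0.18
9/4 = 2.25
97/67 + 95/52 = 11409/3484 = 3.27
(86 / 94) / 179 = 43 / 8413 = 0.01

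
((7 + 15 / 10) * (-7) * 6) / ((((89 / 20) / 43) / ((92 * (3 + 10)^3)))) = -62056110480 / 89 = -697259668.31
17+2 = 19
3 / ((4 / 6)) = 9 / 2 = 4.50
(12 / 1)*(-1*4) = -48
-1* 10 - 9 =-19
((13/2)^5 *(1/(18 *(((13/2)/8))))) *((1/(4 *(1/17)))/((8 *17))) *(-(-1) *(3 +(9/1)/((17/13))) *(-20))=-999635/204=-4900.17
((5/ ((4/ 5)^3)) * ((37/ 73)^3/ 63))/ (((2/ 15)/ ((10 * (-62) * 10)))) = -122675234375/ 130709712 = -938.53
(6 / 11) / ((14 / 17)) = 51 / 77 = 0.66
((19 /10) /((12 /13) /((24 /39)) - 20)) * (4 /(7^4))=-76 /444185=-0.00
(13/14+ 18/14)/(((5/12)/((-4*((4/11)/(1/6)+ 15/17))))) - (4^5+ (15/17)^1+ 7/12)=-85655819/78540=-1090.60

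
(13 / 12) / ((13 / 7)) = 7 / 12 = 0.58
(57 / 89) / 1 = 0.64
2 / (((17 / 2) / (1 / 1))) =4 / 17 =0.24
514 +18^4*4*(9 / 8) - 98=472808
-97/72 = -1.35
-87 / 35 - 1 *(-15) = 438 / 35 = 12.51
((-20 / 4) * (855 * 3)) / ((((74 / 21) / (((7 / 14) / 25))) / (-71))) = 764883 / 148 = 5168.13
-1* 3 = -3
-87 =-87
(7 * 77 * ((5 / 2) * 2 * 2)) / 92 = 2695 / 46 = 58.59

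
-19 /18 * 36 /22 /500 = -19 /5500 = -0.00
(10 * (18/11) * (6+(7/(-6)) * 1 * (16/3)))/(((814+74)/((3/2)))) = -0.01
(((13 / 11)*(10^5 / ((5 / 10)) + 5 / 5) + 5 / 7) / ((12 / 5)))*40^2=36400292000 / 231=157577021.65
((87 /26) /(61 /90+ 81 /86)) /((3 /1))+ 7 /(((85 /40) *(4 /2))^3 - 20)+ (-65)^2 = 178710416761 /42290196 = 4225.81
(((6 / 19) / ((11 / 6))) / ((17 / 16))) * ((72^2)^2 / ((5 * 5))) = 15479341056 / 88825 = 174267.84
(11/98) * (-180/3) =-330/49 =-6.73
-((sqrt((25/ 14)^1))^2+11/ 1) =-179/ 14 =-12.79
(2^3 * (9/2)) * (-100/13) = -3600/13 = -276.92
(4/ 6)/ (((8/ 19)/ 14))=133/ 6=22.17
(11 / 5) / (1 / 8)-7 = 53 / 5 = 10.60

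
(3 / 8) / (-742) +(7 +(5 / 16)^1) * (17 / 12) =245961 / 23744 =10.36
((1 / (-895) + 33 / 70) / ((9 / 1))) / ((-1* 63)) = -5893 / 7104510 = -0.00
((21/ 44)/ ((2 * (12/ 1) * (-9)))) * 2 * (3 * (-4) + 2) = 35/ 792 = 0.04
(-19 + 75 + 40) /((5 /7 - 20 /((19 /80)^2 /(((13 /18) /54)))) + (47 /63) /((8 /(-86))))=-33685632 /4227461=-7.97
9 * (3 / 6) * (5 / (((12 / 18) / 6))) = 405 / 2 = 202.50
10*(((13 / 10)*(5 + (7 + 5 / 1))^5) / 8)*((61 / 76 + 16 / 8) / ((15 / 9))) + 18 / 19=11794754979 / 3040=3879853.61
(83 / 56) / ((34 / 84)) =249 / 68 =3.66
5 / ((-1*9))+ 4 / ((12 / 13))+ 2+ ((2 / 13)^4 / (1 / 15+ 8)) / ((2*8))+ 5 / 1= 335220592 / 31102929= 10.78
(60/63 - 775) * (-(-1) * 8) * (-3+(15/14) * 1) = 585180/49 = 11942.45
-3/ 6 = -1/ 2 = -0.50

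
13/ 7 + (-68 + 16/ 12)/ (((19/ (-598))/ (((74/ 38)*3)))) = 30981093/ 2527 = 12260.03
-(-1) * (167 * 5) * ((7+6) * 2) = 21710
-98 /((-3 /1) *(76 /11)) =539 /114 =4.73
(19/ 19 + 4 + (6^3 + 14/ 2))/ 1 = 228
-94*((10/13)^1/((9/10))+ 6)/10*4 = -150776/585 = -257.74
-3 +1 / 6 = -17 / 6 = -2.83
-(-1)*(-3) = -3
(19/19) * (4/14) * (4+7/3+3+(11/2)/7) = 425/147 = 2.89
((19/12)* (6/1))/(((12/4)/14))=133/3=44.33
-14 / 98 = -1 / 7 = -0.14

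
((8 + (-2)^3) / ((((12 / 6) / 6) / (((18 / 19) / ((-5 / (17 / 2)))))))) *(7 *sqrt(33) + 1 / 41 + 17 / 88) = 0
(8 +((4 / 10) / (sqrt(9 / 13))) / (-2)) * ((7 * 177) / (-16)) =-600.89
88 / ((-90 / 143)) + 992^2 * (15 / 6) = 110700908 / 45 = 2460020.18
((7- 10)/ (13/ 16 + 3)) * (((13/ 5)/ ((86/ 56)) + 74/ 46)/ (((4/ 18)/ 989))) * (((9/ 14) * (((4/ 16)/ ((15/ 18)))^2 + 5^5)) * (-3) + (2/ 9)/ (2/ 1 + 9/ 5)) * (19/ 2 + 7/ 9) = 871618233177247/ 1216950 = 716231754.12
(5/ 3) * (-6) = -10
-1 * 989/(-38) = 989/38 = 26.03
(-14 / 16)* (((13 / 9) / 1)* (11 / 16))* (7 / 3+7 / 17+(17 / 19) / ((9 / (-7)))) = -5962957 / 3348864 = -1.78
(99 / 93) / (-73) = -33 / 2263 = -0.01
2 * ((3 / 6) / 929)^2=0.00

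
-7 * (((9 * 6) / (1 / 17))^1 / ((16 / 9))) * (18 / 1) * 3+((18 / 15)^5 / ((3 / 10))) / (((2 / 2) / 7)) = -487829223 / 2500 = -195131.69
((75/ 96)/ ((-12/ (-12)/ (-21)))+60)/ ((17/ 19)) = 26505/ 544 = 48.72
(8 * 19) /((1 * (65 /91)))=1064 /5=212.80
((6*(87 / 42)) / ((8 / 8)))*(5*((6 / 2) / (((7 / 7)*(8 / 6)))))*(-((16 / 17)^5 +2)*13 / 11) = -14135322825 / 31236854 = -452.52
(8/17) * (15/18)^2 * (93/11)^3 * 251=1121631150/22627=49570.48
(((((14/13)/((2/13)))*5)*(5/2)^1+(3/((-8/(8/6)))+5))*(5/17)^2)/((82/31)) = 35650/11849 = 3.01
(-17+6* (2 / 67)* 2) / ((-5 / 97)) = 21631 / 67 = 322.85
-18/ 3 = -6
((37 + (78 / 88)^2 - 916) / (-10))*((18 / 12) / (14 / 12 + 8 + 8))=15302007 / 1994080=7.67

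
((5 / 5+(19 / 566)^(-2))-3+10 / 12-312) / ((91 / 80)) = 49752680 / 98553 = 504.83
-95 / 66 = -1.44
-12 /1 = -12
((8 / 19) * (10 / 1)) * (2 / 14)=80 / 133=0.60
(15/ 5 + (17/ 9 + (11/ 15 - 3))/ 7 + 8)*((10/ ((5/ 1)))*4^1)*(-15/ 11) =-27584/ 231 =-119.41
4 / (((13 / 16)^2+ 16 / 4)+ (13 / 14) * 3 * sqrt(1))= 7168 / 13343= 0.54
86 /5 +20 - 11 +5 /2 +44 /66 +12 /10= 917 /30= 30.57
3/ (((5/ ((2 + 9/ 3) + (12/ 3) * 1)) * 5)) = 27/ 25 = 1.08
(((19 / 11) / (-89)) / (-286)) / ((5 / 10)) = 19 / 139997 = 0.00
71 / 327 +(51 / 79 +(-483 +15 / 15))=-481.14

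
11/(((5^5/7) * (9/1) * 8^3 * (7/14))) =77/7200000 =0.00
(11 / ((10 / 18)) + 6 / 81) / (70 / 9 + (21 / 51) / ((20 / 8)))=45611 / 18228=2.50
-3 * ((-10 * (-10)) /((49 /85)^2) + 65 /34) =-74163195 /81634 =-908.48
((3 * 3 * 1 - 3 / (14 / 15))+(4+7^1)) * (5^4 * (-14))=-146875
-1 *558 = -558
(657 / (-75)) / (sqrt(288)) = -73 *sqrt(2) / 200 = -0.52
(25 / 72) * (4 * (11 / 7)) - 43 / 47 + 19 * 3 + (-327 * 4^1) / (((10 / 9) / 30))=-208796291 / 5922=-35257.73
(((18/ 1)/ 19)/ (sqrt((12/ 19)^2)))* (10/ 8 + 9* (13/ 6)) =249/ 8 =31.12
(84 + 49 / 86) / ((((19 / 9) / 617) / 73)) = 2948248737 / 1634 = 1804313.79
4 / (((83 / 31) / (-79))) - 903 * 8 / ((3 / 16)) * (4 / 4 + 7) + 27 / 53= -1356394323 / 4399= -308341.51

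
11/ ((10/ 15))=33/ 2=16.50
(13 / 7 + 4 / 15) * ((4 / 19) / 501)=892 / 999495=0.00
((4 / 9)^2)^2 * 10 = 2560 / 6561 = 0.39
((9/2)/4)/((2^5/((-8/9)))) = -1/32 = -0.03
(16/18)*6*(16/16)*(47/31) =752/93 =8.09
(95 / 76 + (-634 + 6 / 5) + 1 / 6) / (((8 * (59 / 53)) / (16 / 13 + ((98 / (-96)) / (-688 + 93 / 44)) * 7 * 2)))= -5915443671167 / 66664203840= -88.73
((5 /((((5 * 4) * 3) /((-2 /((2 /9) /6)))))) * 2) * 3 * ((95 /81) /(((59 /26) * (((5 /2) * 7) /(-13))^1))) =12844 /1239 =10.37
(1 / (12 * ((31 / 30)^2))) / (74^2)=75 / 5262436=0.00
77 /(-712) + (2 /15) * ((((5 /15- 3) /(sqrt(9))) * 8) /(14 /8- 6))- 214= -349496731 /1634040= -213.89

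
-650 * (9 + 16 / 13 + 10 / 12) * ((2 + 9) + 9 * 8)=-1790725 / 3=-596908.33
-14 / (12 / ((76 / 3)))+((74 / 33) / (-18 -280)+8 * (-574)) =-68172677 / 14751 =-4621.56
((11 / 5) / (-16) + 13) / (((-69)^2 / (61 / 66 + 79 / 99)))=10633 / 2285280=0.00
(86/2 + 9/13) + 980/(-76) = 7607/247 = 30.80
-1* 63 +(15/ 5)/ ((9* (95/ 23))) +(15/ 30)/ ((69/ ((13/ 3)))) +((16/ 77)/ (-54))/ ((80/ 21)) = -13603814/ 216315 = -62.89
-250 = -250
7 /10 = 0.70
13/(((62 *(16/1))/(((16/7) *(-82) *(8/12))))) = -1066/651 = -1.64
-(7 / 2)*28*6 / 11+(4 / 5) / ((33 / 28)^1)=-8708 / 165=-52.78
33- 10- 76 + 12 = -41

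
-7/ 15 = -0.47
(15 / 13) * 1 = 15 / 13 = 1.15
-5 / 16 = -0.31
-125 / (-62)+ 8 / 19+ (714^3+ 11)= 428785353061 / 1178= 363994357.44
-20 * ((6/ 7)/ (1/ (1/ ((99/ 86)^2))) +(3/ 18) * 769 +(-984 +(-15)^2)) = 288234710/ 22869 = 12603.73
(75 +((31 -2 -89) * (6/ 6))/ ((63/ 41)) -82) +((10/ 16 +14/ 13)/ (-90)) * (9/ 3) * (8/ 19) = -2389729/ 51870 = -46.07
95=95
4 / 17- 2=-30 / 17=-1.76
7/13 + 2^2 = 59/13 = 4.54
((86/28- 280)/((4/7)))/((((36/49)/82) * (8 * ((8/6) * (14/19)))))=-21141281/3072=-6881.93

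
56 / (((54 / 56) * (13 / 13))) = 1568 / 27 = 58.07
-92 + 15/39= -91.62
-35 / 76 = -0.46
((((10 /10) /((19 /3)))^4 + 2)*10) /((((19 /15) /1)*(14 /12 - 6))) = -234650700 /71806871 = -3.27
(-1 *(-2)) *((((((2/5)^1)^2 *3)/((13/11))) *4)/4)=264/325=0.81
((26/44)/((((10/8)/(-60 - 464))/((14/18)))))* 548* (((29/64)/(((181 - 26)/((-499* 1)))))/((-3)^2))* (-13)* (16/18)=-1228952627084/6214725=-197748.51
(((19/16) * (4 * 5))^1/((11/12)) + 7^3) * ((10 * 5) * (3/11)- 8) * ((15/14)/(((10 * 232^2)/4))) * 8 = 188697/1424654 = 0.13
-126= -126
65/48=1.35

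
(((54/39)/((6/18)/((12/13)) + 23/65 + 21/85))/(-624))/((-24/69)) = 52785/7959952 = 0.01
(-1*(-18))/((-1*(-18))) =1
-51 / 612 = -1 / 12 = -0.08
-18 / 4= -9 / 2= -4.50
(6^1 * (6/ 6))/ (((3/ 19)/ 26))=988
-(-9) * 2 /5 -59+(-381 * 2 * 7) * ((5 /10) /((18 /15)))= -22779 /10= -2277.90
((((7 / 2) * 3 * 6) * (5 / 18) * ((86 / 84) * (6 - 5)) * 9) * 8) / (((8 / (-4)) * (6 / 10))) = -1075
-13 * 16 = -208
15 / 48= 5 / 16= 0.31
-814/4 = -407/2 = -203.50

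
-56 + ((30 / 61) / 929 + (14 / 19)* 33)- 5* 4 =-55648388 / 1076711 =-51.68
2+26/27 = 2.96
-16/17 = -0.94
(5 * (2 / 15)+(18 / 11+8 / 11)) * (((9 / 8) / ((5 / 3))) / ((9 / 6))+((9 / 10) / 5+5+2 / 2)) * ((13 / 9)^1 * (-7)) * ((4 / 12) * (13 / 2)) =-261443 / 594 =-440.14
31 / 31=1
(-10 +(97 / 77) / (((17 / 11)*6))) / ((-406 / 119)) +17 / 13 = 132971 / 31668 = 4.20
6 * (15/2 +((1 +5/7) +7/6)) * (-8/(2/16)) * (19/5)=-530176/35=-15147.89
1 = 1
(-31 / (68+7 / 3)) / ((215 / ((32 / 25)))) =-2976 / 1134125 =-0.00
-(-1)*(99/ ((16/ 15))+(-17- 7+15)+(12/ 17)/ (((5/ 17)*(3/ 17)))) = 7793/ 80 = 97.41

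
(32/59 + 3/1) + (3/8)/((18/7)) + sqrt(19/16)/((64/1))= sqrt(19)/256 + 10445/2832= 3.71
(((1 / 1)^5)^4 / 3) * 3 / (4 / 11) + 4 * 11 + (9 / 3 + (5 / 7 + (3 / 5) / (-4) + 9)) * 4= 13581 / 140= 97.01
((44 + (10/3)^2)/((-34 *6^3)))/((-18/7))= 217/74358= 0.00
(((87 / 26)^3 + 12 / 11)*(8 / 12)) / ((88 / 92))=57150745 / 2126696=26.87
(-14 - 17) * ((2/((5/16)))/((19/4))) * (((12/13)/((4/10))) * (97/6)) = -1558.28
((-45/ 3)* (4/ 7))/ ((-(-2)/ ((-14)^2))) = -840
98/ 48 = 49/ 24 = 2.04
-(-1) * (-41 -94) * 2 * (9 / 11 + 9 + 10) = -58860 / 11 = -5350.91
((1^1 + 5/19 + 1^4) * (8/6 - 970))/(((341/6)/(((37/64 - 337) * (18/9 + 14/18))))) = 11210294575/310992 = 36046.89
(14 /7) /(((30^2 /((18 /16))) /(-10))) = -1 /40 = -0.02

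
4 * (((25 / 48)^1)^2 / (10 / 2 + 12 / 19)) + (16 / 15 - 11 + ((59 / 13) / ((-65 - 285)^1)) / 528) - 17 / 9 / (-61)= -913517217863 / 94082788800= -9.71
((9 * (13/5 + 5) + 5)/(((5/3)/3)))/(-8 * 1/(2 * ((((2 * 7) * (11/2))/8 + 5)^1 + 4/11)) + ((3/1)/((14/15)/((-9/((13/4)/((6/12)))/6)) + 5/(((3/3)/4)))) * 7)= 3128079726/24842975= 125.91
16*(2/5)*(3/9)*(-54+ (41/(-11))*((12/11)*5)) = -95936/605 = -158.57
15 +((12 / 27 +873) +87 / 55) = 440563 / 495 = 890.03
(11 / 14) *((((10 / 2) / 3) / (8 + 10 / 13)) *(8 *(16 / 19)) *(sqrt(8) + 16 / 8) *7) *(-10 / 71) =-457600 *sqrt(2) / 230679 - 457600 / 230679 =-4.79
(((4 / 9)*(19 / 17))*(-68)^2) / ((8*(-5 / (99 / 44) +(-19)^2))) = 2584 / 3229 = 0.80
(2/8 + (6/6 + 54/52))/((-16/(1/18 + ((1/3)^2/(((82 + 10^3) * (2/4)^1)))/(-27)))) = -1737995/218754432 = -0.01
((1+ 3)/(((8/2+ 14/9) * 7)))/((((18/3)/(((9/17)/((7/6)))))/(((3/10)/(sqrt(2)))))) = 243 * sqrt(2)/208250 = 0.00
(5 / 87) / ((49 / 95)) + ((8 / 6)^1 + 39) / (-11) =-5052 / 1421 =-3.56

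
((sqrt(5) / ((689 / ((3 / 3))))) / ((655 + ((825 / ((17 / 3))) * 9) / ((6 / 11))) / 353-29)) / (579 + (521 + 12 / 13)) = -6001 * sqrt(5) / 92584249284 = -0.00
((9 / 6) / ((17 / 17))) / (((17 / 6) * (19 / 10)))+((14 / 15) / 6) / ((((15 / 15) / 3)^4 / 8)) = 163242 / 1615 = 101.08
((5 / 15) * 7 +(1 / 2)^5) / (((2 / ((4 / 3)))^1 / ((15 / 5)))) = 227 / 48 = 4.73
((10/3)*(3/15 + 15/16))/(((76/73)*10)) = 6643/18240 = 0.36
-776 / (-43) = 776 / 43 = 18.05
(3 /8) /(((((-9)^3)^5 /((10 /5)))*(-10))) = 1 /2745215094595320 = 0.00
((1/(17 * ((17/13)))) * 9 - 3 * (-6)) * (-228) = -1212732/289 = -4196.30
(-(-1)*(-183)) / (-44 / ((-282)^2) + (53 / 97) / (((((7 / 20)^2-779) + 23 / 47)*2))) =1721447780347269 / 8506289633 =202373.52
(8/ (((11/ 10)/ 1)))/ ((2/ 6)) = 240/ 11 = 21.82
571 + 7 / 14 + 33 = 1209 / 2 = 604.50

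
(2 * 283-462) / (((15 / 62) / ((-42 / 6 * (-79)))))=3565744 / 15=237716.27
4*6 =24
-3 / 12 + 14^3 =10975 / 4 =2743.75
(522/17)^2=272484/289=942.85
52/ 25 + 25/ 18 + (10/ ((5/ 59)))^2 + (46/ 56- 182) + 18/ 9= 86614229/ 6300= 13748.29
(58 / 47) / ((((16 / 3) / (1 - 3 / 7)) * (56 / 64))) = 348 / 2303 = 0.15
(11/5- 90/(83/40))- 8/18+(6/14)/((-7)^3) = -373229848/8967735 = -41.62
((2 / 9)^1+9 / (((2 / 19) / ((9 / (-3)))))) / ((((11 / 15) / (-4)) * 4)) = 23065 / 66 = 349.47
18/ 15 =6/ 5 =1.20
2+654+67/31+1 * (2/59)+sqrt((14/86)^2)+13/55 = 2848805811/4325585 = 658.59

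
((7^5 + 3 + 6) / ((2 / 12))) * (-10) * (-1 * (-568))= -573089280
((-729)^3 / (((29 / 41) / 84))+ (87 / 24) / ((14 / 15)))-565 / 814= -60821644660846999 / 1321936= -46009522897.36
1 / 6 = 0.17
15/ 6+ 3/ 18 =8/ 3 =2.67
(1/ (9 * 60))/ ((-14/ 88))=-0.01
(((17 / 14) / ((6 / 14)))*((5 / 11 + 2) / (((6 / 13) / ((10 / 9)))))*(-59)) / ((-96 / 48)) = 65195 / 132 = 493.90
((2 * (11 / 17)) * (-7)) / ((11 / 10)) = -140 / 17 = -8.24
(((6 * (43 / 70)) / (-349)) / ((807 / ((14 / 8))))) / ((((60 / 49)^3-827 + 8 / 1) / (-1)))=-5058907 / 180511628576220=-0.00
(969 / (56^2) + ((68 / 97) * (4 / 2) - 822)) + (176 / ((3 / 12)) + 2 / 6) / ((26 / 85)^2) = 1034471743555 / 154225344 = 6707.53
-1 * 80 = -80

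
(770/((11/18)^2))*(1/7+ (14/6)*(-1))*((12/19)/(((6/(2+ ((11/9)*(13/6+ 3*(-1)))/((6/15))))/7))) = 379960/209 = 1817.99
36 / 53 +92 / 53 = 128 / 53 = 2.42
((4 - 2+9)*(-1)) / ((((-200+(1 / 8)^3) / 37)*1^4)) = 18944 / 9309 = 2.04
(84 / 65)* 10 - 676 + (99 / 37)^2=-11673367 / 17797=-655.92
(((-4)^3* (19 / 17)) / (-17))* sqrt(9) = 3648 / 289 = 12.62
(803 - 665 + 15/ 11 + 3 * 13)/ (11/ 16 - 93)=-31392/ 16247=-1.93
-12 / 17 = -0.71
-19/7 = -2.71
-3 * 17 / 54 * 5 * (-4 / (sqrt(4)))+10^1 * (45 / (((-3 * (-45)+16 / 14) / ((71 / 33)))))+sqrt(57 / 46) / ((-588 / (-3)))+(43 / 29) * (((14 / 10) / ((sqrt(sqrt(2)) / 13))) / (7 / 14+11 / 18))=sqrt(2622) / 9016+1562005 / 94347+35217 * 2^(3 / 4) / 2900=36.98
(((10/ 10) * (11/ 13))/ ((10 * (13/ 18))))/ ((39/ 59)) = 1947/ 10985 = 0.18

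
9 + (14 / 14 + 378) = 388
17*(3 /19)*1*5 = 255 /19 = 13.42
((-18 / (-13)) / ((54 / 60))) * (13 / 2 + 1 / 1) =150 / 13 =11.54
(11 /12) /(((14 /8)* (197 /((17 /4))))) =0.01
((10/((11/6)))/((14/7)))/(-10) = -3/11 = -0.27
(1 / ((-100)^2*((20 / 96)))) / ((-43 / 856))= -1284 / 134375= -0.01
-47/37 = -1.27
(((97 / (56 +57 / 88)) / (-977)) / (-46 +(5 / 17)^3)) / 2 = 20968684 / 1100079436185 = 0.00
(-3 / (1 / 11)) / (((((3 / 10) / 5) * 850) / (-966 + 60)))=9966 / 17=586.24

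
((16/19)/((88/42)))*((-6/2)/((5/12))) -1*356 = -358.89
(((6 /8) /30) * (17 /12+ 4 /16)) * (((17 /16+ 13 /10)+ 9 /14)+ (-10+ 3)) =-2237 /13440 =-0.17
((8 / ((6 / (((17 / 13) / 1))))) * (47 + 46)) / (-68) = -31 / 13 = -2.38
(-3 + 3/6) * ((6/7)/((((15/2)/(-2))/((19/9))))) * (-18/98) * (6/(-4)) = 114/343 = 0.33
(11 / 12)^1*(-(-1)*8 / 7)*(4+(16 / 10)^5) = 995896 / 65625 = 15.18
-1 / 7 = -0.14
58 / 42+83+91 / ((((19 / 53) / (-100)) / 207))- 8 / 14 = -2096524660 / 399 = -5254447.77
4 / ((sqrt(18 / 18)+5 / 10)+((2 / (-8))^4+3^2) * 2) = 512 / 2497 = 0.21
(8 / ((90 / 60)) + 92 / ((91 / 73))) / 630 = 10802 / 85995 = 0.13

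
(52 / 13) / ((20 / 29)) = 29 / 5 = 5.80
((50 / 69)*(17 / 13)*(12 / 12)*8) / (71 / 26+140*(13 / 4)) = 13600 / 821169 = 0.02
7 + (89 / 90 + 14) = 1979 / 90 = 21.99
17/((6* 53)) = 17/318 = 0.05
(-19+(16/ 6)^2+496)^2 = 234363.57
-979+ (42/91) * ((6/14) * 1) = -978.80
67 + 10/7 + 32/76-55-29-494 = -67717/133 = -509.15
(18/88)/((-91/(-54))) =243/2002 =0.12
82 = 82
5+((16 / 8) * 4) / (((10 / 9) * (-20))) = 116 / 25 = 4.64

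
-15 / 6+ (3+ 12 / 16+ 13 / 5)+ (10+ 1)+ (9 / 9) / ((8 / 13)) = 659 / 40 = 16.48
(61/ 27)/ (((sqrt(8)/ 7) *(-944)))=-427 *sqrt(2)/ 101952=-0.01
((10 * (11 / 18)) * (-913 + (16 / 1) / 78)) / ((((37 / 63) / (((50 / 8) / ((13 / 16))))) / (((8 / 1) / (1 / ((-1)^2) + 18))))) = -10964492000 / 356421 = -30762.76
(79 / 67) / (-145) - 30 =-291529 / 9715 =-30.01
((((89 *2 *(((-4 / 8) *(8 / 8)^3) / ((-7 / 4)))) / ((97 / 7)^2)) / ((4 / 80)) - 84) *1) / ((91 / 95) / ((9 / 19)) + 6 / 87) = -966373380 / 25677161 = -37.64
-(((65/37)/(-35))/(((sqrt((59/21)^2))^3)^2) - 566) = 883344894789761/1560679744717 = 566.00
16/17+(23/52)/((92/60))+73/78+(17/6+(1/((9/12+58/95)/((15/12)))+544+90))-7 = 289261079/457028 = 632.92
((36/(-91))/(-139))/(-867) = -12/3655561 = -0.00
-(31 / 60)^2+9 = 31439 / 3600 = 8.73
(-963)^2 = 927369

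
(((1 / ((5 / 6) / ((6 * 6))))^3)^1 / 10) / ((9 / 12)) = 10749.54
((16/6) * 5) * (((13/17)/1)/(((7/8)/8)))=33280/357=93.22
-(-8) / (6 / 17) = 68 / 3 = 22.67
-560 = -560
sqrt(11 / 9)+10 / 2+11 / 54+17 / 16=sqrt(11) / 3+2707 / 432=7.37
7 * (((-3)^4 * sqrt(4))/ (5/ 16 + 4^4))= 4.42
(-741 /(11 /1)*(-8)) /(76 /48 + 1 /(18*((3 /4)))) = 640224 /1969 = 325.15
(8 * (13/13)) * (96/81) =256/27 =9.48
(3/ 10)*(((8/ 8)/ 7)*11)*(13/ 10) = 429/ 700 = 0.61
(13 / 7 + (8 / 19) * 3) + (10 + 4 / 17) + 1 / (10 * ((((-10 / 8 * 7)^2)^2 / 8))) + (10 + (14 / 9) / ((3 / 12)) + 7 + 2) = 841446289268 / 21811584375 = 38.58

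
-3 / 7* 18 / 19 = -54 / 133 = -0.41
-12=-12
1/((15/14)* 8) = 7/60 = 0.12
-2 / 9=-0.22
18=18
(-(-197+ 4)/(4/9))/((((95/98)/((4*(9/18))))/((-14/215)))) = -1191582/20425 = -58.34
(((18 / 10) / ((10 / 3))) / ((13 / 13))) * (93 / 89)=2511 / 4450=0.56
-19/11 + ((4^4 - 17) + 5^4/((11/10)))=8860/11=805.45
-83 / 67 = -1.24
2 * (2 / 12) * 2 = 2 / 3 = 0.67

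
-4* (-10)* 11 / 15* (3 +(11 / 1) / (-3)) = -176 / 9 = -19.56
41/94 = 0.44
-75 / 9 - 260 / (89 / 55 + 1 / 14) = -633125 / 3903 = -162.21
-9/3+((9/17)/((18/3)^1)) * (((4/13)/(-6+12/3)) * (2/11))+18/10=-14616/12155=-1.20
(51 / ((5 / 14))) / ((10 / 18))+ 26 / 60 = 38621 / 150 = 257.47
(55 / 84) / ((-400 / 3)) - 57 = -127691 / 2240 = -57.00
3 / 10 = 0.30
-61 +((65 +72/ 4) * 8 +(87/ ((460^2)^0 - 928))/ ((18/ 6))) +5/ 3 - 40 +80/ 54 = 1574371/ 2781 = 566.12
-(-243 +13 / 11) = 2660 / 11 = 241.82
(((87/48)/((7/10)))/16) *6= 435/448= 0.97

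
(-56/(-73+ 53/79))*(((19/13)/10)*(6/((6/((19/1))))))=399266/185705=2.15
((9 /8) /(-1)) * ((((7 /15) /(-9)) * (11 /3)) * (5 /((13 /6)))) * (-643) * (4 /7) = -7073 /39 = -181.36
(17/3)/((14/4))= 34/21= 1.62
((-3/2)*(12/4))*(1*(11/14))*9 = -891/28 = -31.82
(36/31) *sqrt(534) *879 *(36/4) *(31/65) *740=42149808 *sqrt(534)/13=74924331.53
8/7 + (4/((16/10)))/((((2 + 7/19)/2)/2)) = 338/63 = 5.37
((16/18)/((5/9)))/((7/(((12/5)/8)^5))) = 243/437500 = 0.00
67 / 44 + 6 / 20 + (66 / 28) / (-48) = 21851 / 12320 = 1.77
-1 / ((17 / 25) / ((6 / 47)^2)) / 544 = -225 / 5107208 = -0.00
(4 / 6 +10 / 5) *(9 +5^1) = 112 / 3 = 37.33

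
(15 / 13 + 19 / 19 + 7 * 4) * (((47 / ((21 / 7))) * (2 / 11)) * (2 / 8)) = 9212 / 429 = 21.47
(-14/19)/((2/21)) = -147/19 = -7.74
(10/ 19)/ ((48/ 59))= 295/ 456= 0.65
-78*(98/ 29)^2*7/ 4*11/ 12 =-2403401/ 1682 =-1428.89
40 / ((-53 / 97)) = -3880 / 53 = -73.21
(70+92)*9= 1458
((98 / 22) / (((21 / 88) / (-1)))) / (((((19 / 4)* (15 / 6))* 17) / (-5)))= 448 / 969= 0.46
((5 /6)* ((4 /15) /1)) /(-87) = -2 /783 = -0.00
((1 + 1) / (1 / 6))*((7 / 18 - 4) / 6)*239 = -15535 / 9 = -1726.11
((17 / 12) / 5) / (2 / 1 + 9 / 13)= 221 / 2100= 0.11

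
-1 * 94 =-94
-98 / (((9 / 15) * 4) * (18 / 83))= -20335 / 108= -188.29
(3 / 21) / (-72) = -1 / 504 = -0.00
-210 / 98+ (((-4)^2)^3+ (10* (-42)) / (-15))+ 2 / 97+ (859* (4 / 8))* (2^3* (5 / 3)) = 20061485 / 2037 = 9848.54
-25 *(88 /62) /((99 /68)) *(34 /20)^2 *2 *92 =-3615968 /279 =-12960.46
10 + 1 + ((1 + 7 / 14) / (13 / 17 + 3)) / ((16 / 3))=22681 / 2048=11.07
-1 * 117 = -117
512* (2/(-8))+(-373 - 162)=-663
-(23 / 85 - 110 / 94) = 3594 / 3995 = 0.90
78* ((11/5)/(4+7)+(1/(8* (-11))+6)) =482.71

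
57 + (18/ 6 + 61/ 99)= 6001/ 99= 60.62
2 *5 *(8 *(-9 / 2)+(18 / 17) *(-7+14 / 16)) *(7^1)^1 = -101115 / 34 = -2973.97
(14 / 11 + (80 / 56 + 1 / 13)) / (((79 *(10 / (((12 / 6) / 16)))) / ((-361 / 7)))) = -0.02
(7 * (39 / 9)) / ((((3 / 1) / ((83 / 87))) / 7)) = 52871 / 783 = 67.52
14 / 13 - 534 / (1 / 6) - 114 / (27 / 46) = -397466 / 117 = -3397.15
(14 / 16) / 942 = 0.00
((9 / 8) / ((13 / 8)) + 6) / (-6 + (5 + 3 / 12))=-116 / 13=-8.92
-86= -86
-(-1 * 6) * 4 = 24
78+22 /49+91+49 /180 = 1496941 /8820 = 169.72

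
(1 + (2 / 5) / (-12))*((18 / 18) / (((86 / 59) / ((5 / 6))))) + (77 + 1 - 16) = 193663 / 3096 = 62.55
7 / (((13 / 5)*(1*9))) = 35 / 117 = 0.30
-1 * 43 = -43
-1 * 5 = -5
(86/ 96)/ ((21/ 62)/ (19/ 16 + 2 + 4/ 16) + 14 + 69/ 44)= 73315/ 1282164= 0.06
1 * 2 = 2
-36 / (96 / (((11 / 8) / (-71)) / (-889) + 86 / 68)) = -32569965 / 68673472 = -0.47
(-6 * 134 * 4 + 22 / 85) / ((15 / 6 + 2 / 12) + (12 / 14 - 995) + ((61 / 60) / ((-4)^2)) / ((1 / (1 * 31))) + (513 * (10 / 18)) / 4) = 367366272 / 104901611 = 3.50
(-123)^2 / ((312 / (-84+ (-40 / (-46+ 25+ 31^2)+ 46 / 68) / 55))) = -37226150121 / 9140560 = -4072.63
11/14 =0.79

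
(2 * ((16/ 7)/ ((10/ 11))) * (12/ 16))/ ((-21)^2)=44/ 5145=0.01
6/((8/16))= 12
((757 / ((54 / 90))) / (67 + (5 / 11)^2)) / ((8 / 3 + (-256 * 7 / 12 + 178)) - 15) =457985 / 398468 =1.15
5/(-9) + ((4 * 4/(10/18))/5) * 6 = 7651/225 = 34.00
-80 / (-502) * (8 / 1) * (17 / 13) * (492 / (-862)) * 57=-76279680 / 1406353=-54.24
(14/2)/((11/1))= 7/11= 0.64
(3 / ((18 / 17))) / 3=17 / 18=0.94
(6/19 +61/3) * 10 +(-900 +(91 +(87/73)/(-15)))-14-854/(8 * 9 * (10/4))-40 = -82554157/124830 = -661.33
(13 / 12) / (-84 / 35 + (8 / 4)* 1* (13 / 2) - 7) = 65 / 216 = 0.30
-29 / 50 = -0.58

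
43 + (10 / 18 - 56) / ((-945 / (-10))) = 72145 / 1701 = 42.41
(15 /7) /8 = 15 /56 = 0.27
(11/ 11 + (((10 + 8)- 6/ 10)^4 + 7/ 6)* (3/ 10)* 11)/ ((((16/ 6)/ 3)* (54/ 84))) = 26468293957/ 50000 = 529365.88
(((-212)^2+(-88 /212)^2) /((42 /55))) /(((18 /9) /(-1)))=-1735912475 /58989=-29427.73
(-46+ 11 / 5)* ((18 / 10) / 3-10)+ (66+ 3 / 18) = 71683 / 150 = 477.89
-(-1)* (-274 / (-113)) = 274 / 113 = 2.42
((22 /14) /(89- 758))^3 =-1331 /102700479987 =-0.00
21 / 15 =7 / 5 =1.40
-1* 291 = -291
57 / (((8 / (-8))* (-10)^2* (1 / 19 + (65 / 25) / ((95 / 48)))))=-1083 / 2596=-0.42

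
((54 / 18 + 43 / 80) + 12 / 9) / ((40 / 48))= 1169 / 200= 5.84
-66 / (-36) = 11 / 6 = 1.83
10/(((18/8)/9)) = 40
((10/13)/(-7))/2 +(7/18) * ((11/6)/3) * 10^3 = 1751345/7371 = 237.60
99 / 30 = 33 / 10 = 3.30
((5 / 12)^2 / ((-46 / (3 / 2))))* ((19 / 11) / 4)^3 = -171475 / 376172544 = -0.00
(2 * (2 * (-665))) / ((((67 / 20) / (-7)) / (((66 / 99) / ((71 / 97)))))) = 72245600 / 14271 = 5062.41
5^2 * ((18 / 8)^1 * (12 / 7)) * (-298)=-201150 / 7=-28735.71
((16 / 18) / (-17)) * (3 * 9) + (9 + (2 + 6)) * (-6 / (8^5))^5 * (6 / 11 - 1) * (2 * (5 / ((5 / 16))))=-9739880870918642902113 / 6899082283567372304384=-1.41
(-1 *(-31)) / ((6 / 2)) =31 / 3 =10.33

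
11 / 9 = 1.22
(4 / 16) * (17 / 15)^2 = 289 / 900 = 0.32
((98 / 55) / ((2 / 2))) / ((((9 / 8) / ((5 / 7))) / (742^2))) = 61663168 / 99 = 622860.28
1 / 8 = 0.12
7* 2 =14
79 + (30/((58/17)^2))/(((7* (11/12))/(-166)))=798143/64757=12.33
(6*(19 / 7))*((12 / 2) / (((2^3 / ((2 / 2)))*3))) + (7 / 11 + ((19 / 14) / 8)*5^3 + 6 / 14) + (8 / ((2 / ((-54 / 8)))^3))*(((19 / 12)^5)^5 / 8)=-7166839835937902505001415710238039 / 1910735378232879523924279296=-3750828.04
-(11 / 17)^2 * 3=-363 / 289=-1.26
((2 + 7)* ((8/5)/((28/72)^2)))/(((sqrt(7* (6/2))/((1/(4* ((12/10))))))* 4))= 81* sqrt(21)/343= 1.08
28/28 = 1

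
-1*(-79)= 79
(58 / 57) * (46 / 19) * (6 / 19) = 5336 / 6859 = 0.78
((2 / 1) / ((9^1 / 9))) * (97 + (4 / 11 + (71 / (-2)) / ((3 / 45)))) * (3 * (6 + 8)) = -402066 / 11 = -36551.45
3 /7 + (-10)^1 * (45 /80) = -291 /56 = -5.20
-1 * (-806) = 806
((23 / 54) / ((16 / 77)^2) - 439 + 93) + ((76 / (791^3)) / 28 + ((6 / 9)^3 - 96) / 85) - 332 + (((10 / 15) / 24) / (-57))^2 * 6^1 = -520686979467773981237 / 778002390343503360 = -669.26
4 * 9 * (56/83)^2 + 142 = 1091134/6889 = 158.39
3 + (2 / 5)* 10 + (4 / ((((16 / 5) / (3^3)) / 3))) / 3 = 163 / 4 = 40.75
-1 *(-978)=978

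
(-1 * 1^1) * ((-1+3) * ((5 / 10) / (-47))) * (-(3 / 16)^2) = -9 / 12032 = -0.00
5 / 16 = 0.31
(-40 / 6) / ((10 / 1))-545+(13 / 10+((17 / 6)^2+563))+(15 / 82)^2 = 2019311 / 75645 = 26.69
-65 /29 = -2.24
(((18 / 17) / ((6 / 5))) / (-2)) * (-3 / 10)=9 / 68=0.13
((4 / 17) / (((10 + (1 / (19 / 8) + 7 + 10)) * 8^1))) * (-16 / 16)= -19 / 17714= -0.00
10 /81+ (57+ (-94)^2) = 720343 /81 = 8893.12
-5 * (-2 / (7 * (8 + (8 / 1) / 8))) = 10 / 63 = 0.16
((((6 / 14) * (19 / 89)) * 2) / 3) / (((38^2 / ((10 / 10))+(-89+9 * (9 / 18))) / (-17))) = -1292 / 1693937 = -0.00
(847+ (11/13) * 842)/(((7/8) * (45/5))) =162184/819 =198.03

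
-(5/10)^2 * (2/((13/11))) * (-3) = 33/26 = 1.27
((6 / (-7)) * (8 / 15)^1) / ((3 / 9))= -1.37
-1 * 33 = -33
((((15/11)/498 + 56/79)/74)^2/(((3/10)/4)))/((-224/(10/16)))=-87810231675/25525084399721984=-0.00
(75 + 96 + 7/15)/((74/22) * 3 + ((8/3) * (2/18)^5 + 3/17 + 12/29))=205903213461/12826382765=16.05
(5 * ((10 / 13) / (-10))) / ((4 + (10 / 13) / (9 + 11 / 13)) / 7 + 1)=-2240 / 9217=-0.24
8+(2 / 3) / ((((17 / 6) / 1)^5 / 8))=11400328 / 1419857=8.03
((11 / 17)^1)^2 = 121 / 289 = 0.42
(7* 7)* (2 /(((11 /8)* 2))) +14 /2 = 469 /11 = 42.64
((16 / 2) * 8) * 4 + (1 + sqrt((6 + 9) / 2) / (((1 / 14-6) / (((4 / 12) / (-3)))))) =7 * sqrt(30) / 747 + 257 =257.05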